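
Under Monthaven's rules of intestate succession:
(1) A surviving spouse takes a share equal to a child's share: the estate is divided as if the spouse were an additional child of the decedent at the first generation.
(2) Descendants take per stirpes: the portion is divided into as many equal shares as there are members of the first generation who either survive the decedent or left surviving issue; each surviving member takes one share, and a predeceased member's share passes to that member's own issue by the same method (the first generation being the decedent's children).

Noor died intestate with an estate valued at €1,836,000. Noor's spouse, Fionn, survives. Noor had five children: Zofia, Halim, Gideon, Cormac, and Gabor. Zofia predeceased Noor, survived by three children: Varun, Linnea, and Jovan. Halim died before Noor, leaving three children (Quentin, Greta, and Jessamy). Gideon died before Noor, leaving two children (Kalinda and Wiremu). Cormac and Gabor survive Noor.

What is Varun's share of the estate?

The spouse counts as an additional share at the children's level, so there are 6 primary shares of €306,000. Fionn takes one such share (€306,000).
The children's combined portion (€1,530,000) is divided into 5 shares of €306,000: Cormac and Gabor each take €306,000; Zofia's €306,000 share passes to Zofia's issue; Halim's €306,000 share passes to Halim's issue; Gideon's €306,000 share passes to Gideon's issue.
Zofia's share (€306,000) is divided into 3 shares of €102,000: Varun, Linnea, and Jovan each take €102,000.
Halim's share (€306,000) is divided into 3 shares of €102,000: Quentin, Greta, and Jessamy each take €102,000.
Gideon's share (€306,000) is divided into 2 shares of €153,000: Kalinda and Wiremu each take €153,000.

Varun receives €102,000.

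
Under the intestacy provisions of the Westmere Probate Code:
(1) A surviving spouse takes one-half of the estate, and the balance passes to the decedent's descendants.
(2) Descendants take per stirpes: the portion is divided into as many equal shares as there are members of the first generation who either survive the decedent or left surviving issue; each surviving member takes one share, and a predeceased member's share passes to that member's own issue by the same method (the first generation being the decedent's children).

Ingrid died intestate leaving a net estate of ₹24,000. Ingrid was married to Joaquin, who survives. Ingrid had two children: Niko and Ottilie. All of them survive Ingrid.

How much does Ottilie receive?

Joaquin takes one-half of ₹24,000 = ₹12,000. The remaining ₹12,000 passes to the descendants.
The descendants' portion (₹12,000) is divided into 2 shares of ₹6,000: Niko and Ottilie each take ₹6,000.

Ottilie receives ₹6,000.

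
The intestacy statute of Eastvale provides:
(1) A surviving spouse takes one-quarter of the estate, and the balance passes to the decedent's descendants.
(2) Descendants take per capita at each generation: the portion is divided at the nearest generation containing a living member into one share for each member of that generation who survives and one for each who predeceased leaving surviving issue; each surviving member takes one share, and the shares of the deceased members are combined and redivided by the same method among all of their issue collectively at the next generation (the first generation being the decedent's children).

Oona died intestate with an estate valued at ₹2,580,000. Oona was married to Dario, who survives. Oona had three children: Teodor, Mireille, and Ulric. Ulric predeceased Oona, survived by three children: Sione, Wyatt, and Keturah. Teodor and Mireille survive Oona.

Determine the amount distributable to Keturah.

Dario takes one-quarter of ₹2,580,000 = ₹645,000. The remaining ₹1,935,000 passes to the descendants.
The descendants' portion (₹1,935,000) is divided at the children's generation into 3 shares of ₹645,000. Teodor and Mireille each take ₹645,000. The remaining share for the deceased Ulric (₹645,000) is carried to the next generation.
That pool (₹645,000) is divided at the grandchildren's generation equally among Sione, Wyatt, and Keturah: ₹215,000 each.

Keturah receives ₹215,000.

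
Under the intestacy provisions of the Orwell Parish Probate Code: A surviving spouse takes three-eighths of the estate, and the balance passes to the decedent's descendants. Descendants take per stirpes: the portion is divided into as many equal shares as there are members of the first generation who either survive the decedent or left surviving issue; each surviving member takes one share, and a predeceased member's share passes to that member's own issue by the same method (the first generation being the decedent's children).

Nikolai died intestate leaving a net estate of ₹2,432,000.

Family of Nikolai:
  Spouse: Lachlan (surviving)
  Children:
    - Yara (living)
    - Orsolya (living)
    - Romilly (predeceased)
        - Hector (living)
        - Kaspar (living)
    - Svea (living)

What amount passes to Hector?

Hector receives ₹190,000.

Lachlan takes three-eighths of ₹2,432,000 = ₹912,000. The remaining ₹1,520,000 passes to the descendants.
The descendants' portion (₹1,520,000) is divided into 4 shares of ₹380,000: Yara, Orsolya, and Svea each take ₹380,000; Romilly's ₹380,000 share passes to Romilly's issue.
Romilly's share (₹380,000) is divided into 2 shares of ₹190,000: Hector and Kaspar each take ₹190,000.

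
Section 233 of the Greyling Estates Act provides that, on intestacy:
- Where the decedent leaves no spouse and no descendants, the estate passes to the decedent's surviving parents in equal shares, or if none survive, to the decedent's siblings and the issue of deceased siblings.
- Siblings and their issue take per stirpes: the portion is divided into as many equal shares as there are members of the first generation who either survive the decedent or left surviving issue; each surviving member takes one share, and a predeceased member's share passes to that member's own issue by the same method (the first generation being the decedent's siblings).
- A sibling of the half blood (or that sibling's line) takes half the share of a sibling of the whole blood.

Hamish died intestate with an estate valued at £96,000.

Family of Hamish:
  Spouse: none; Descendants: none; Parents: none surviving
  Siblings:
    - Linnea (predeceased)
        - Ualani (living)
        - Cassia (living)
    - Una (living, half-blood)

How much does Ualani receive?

Ualani receives £32,000.

The entire £96,000 passes to the siblings and their issue.
Counting each half-blood sibling's line as half a unit, there are 3/2 units in £96,000, so one unit is £64,000. Whole-blood lines (Linnea) take £64,000 each; half-blood lines (Una) take £32,000 each.
Linnea's share (£64,000) is divided into 2 shares of £32,000: Ualani and Cassia each take £32,000.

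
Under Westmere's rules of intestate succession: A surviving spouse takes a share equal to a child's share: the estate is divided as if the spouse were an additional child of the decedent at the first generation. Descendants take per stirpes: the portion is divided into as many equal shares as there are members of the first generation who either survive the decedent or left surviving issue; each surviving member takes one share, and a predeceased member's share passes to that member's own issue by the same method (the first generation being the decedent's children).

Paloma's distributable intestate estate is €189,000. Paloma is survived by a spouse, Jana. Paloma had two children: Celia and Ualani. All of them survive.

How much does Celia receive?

Celia receives €63,000.

The spouse counts as an additional share at the children's level, so there are 3 primary shares of €63,000. Jana takes one such share (€63,000).
The children's combined portion (€126,000) is divided into 2 shares of €63,000: Celia and Ualani each take €63,000.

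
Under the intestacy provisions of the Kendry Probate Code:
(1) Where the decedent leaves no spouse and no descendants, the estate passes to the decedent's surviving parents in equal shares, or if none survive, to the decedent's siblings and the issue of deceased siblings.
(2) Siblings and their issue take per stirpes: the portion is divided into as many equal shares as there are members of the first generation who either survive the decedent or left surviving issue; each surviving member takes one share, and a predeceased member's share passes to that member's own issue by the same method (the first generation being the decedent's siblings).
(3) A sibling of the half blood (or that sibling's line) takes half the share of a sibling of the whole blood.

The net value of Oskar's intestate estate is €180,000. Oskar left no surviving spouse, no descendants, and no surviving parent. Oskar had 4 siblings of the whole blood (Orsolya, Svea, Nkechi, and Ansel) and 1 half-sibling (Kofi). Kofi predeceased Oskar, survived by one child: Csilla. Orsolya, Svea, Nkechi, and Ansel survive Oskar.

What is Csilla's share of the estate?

The entire €180,000 passes to the siblings and their issue.
Counting each half-blood sibling's line as half a unit, there are 9/2 units in €180,000, so one unit is €40,000. Whole-blood lines (Orsolya, Svea, Nkechi, and Ansel) take €40,000 each; half-blood lines (Kofi) take €20,000 each.
Kofi's share (€20,000) passes entirely to Csilla.

Csilla receives €20,000.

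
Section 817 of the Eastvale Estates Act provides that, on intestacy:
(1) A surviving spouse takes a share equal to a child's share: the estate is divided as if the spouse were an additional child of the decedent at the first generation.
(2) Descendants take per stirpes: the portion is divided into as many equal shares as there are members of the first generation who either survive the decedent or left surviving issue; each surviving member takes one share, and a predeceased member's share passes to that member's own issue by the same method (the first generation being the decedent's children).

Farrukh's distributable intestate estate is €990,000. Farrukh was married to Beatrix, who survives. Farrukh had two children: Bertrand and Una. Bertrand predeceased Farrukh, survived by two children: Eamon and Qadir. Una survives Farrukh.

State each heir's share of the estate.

The spouse counts as an additional share at the children's level, so there are 3 primary shares of €330,000. Beatrix takes one such share (€330,000).
The children's combined portion (€660,000) is divided into 2 shares of €330,000: Una takes €330,000; Bertrand's €330,000 share passes to Bertrand's issue.
Bertrand's share (€330,000) is divided into 2 shares of €165,000: Eamon and Qadir each take €165,000.

Beatrix: €330,000; Eamon: €165,000; Qadir: €165,000; Una: €330,000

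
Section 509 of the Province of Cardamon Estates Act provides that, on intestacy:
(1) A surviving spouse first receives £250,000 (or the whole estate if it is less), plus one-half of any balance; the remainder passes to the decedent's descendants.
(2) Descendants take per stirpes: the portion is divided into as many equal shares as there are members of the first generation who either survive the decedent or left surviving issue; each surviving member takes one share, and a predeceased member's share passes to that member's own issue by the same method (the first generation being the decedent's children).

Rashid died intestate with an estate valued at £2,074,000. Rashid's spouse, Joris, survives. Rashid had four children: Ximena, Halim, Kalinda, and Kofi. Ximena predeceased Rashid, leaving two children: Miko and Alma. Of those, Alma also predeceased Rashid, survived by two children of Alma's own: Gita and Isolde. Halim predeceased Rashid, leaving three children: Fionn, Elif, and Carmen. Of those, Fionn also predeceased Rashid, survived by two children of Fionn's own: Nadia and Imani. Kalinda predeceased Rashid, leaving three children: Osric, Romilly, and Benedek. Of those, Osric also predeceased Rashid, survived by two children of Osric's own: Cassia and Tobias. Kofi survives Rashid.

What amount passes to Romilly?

Joris first takes £250,000, leaving a balance of £1,824,000. Joris then takes one-half of the balance (£912,000), for a total of £1,162,000. The remaining £912,000 passes to the descendants.
The descendants' portion (£912,000) is divided into 4 shares of £228,000: Kofi takes £228,000; Ximena's £228,000 share passes to Ximena's issue; Halim's £228,000 share passes to Halim's issue; Kalinda's £228,000 share passes to Kalinda's issue.
Ximena's share (£228,000) is divided into 2 shares of £114,000: Miko takes £114,000; Alma's £114,000 share passes to Alma's issue.
Alma's share (£114,000) is divided into 2 shares of £57,000: Gita and Isolde each take £57,000.
Halim's share (£228,000) is divided into 3 shares of £76,000: Elif and Carmen each take £76,000; Fionn's £76,000 share passes to Fionn's issue.
Fionn's share (£76,000) is divided into 2 shares of £38,000: Nadia and Imani each take £38,000.
Kalinda's share (£228,000) is divided into 3 shares of £76,000: Romilly and Benedek each take £76,000; Osric's £76,000 share passes to Osric's issue.
Osric's share (£76,000) is divided into 2 shares of £38,000: Cassia and Tobias each take £38,000.

Romilly receives £76,000.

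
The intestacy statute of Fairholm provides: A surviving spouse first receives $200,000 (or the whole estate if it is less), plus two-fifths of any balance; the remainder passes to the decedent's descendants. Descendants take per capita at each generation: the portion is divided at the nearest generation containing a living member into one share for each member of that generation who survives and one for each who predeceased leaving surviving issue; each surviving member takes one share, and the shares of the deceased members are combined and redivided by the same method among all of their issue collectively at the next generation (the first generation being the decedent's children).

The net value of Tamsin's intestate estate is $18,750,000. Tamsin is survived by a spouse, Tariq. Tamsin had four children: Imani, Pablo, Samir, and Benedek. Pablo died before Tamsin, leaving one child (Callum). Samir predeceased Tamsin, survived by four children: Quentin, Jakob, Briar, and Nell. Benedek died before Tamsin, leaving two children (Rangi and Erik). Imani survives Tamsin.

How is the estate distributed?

Tariq: $7,620,000; Imani: $2,782,500; Callum: $1,192,500; Quentin: $1,192,500; Jakob: $1,192,500; Briar: $1,192,500; Nell: $1,192,500; Rangi: $1,192,500; Erik: $1,192,500

Tariq first takes $200,000, leaving a balance of $18,550,000. Tariq then takes two-fifths of the balance ($7,420,000), for a total of $7,620,000. The remaining $11,130,000 passes to the descendants.
The descendants' portion ($11,130,000) is divided at the children's generation into 4 shares of $2,782,500. Imani takes $2,782,500. The 3 shares of the deceased (Pablo, Samir, and Benedek) are combined into a pool of $8,347,500.
That pool ($8,347,500) is divided at the grandchildren's generation equally among Callum, Quentin, Jakob, Briar, Nell, Rangi, and Erik: $1,192,500 each.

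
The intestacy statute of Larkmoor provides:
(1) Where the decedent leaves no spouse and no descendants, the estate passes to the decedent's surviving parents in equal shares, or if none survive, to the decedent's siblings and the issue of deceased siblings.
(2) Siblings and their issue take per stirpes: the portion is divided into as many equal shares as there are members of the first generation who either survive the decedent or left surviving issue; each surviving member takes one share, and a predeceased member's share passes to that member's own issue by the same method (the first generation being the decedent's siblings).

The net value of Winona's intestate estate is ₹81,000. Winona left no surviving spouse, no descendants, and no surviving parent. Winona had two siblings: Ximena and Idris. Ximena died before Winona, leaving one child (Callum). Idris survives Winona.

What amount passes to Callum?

The entire ₹81,000 passes to the siblings and their issue.
That amount (₹81,000) is divided into 2 shares of ₹40,500: Idris takes ₹40,500; Ximena's ₹40,500 share passes to Ximena's issue.
Ximena's share (₹40,500) passes entirely to Callum.

Callum receives ₹40,500.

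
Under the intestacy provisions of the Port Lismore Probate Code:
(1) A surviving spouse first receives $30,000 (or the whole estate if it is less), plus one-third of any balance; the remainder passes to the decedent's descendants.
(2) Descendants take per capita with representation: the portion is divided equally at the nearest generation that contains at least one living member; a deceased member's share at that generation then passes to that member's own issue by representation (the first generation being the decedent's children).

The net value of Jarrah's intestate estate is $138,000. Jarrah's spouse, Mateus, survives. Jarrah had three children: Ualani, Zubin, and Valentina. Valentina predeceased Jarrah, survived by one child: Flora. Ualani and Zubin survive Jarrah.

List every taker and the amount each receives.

Mateus first takes $30,000, leaving a balance of $108,000. Mateus then takes one-third of the balance ($36,000), for a total of $66,000. The remaining $72,000 passes to the descendants.
The descendants' portion ($72,000) is divided into 3 shares of $24,000: Ualani and Zubin each take $24,000; Valentina's $24,000 share passes to Valentina's issue.
Valentina's share ($24,000) passes entirely to Flora.

Mateus: $66,000; Ualani: $24,000; Zubin: $24,000; Flora: $24,000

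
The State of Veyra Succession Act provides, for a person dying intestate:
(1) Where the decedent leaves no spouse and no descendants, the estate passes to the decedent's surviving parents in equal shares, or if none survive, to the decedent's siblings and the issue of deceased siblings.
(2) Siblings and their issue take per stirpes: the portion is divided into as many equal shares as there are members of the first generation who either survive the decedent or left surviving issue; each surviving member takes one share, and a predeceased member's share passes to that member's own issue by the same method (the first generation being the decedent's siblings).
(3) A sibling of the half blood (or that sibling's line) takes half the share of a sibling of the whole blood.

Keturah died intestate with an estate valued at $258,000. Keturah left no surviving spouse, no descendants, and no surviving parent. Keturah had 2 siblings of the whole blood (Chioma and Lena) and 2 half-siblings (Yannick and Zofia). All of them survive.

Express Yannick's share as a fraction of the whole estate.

The entire $258,000 passes to the siblings and their issue.
Counting each half-blood sibling's line as half a unit, there are 3 units in $258,000, so one unit is $86,000. Whole-blood lines (Chioma and Lena) take $86,000 each; half-blood lines (Yannick and Zofia) take $43,000 each.

Yannick receives 1/6 of the estate.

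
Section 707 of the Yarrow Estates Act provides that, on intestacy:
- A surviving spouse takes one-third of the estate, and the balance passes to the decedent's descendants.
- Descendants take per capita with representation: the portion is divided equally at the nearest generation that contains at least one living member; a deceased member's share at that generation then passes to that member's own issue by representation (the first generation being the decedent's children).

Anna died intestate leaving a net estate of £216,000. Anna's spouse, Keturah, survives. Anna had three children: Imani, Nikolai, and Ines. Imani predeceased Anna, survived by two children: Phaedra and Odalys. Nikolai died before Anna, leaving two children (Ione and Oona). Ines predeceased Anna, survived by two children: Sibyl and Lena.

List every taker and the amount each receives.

Keturah takes one-third of £216,000 = £72,000. The remaining £144,000 passes to the descendants.
No child survives, so the initial division is made at the grandchildren's generation.
The descendants' portion (£144,000) is divided into 6 shares of £24,000: Phaedra, Odalys, Ione, Oona, Sibyl, and Lena each take £24,000.

Keturah: £72,000; Phaedra: £24,000; Odalys: £24,000; Ione: £24,000; Oona: £24,000; Sibyl: £24,000; Lena: £24,000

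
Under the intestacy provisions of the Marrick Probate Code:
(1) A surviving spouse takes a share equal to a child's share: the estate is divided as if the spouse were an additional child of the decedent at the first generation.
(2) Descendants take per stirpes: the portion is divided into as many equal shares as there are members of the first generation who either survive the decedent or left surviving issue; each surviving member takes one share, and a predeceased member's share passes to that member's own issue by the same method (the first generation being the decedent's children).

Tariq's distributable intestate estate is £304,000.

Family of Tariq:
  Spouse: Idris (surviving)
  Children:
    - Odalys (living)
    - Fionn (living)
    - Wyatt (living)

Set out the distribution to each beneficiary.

Idris: £76,000; Odalys: £76,000; Fionn: £76,000; Wyatt: £76,000

The spouse counts as an additional share at the children's level, so there are 4 primary shares of £76,000. Idris takes one such share (£76,000).
The children's combined portion (£228,000) is divided into 3 shares of £76,000: Odalys, Fionn, and Wyatt each take £76,000.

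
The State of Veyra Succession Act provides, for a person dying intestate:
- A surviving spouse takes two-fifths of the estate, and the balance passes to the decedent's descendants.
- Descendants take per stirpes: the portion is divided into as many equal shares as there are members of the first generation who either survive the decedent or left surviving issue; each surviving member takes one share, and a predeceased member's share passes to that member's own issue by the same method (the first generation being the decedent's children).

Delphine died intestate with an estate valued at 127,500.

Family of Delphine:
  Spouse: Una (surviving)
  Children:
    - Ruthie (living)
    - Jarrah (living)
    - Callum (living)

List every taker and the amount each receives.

Una takes two-fifths of 127,500 = 51,000. The remaining 76,500 passes to the descendants.
The descendants' portion (76,500) is divided into 3 shares of 25,500: Ruthie, Jarrah, and Callum each take 25,500.

Una: 51,000; Ruthie: 25,500; Jarrah: 25,500; Callum: 25,500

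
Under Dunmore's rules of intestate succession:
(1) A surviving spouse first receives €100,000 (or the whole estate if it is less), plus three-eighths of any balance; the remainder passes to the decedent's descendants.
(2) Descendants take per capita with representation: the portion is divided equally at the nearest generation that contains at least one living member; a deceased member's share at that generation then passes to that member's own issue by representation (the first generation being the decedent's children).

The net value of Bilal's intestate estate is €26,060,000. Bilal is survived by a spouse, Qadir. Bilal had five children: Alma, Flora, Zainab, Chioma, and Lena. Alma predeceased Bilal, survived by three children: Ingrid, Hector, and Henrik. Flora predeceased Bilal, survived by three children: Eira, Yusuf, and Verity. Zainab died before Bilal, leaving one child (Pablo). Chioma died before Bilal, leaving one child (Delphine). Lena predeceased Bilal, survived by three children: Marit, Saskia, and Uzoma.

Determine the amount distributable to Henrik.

Henrik receives €1,475,000.

Qadir first takes €100,000, leaving a balance of €25,960,000. Qadir then takes three-eighths of the balance (€9,735,000), for a total of €9,835,000. The remaining €16,225,000 passes to the descendants.
No child survives, so the initial division is made at the grandchildren's generation.
The descendants' portion (€16,225,000) is divided into 11 shares of €1,475,000: Ingrid, Hector, Henrik, Eira, Yusuf, Verity, Pablo, Delphine, Marit, Saskia, and Uzoma each take €1,475,000.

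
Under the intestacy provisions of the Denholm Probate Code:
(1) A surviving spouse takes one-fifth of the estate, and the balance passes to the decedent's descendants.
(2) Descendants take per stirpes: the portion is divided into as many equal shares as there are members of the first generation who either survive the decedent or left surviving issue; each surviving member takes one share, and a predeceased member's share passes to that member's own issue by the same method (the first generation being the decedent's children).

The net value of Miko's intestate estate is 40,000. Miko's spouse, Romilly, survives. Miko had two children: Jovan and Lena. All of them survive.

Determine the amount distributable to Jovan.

Jovan receives 16,000.

Romilly takes one-fifth of 40,000 = 8,000. The remaining 32,000 passes to the descendants.
The descendants' portion (32,000) is divided into 2 shares of 16,000: Jovan and Lena each take 16,000.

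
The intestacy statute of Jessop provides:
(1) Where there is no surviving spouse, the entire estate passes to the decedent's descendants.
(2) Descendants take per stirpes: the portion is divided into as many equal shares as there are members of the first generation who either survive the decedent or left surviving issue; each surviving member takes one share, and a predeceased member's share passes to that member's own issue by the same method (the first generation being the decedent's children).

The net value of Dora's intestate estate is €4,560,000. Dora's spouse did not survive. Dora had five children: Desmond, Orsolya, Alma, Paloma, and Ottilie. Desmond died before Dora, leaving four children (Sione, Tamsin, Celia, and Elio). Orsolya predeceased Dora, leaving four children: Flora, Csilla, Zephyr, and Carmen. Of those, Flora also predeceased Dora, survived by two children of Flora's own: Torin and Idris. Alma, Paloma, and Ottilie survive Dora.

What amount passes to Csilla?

The entire €4,560,000 passes to the descendants.
That amount (€4,560,000) is divided into 5 shares of €912,000: Alma, Paloma, and Ottilie each take €912,000; Desmond's €912,000 share passes to Desmond's issue; Orsolya's €912,000 share passes to Orsolya's issue.
Desmond's share (€912,000) is divided into 4 shares of €228,000: Sione, Tamsin, Celia, and Elio each take €228,000.
Orsolya's share (€912,000) is divided into 4 shares of €228,000: Csilla, Zephyr, and Carmen each take €228,000; Flora's €228,000 share passes to Flora's issue.
Flora's share (€228,000) is divided into 2 shares of €114,000: Torin and Idris each take €114,000.

Csilla receives €228,000.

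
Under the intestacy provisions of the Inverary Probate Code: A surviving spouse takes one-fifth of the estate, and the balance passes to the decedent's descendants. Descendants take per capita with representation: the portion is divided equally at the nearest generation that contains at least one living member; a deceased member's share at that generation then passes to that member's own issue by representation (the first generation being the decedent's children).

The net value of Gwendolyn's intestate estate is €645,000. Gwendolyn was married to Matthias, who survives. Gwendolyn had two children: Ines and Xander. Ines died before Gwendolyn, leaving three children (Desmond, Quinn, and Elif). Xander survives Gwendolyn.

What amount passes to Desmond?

Desmond receives €86,000.

Matthias takes one-fifth of €645,000 = €129,000. The remaining €516,000 passes to the descendants.
The descendants' portion (€516,000) is divided into 2 shares of €258,000: Xander takes €258,000; Ines's €258,000 share passes to Ines's issue.
Ines's share (€258,000) is divided into 3 shares of €86,000: Desmond, Quinn, and Elif each take €86,000.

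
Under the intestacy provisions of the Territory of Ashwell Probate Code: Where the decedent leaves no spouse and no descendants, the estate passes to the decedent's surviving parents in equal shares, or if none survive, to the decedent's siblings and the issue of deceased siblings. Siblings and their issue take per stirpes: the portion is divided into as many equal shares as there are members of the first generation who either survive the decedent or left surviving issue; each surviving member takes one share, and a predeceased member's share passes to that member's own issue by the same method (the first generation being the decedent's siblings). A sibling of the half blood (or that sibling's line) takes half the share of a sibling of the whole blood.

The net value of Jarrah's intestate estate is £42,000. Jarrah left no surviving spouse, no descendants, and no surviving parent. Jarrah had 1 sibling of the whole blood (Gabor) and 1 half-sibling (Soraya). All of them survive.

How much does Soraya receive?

Soraya receives £14,000.

The entire £42,000 passes to the siblings and their issue.
Counting each half-blood sibling's line as half a unit, there are 3/2 units in £42,000, so one unit is £28,000. Whole-blood lines (Gabor) take £28,000 each; half-blood lines (Soraya) take £14,000 each.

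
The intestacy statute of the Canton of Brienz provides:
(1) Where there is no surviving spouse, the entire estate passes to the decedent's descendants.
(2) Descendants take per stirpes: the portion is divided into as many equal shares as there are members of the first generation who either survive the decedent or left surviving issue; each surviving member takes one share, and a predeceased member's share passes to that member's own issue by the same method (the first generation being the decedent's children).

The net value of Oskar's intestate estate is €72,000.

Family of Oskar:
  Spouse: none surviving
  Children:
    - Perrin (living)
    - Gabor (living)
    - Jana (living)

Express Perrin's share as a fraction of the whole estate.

The entire €72,000 passes to the descendants.
That amount (€72,000) is divided into 3 shares of €24,000: Perrin, Gabor, and Jana each take €24,000.

Perrin receives 1/3 of the estate.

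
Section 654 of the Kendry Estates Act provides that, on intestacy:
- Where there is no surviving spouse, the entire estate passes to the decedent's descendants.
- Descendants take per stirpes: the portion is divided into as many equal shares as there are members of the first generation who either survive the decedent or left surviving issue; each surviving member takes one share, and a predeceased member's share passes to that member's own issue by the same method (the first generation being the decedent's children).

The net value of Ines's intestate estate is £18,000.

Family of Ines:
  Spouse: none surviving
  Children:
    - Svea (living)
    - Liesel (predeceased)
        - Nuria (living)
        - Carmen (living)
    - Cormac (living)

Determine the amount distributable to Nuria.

Nuria receives £3,000.

The entire £18,000 passes to the descendants.
That amount (£18,000) is divided into 3 shares of £6,000: Svea and Cormac each take £6,000; Liesel's £6,000 share passes to Liesel's issue.
Liesel's share (£6,000) is divided into 2 shares of £3,000: Nuria and Carmen each take £3,000.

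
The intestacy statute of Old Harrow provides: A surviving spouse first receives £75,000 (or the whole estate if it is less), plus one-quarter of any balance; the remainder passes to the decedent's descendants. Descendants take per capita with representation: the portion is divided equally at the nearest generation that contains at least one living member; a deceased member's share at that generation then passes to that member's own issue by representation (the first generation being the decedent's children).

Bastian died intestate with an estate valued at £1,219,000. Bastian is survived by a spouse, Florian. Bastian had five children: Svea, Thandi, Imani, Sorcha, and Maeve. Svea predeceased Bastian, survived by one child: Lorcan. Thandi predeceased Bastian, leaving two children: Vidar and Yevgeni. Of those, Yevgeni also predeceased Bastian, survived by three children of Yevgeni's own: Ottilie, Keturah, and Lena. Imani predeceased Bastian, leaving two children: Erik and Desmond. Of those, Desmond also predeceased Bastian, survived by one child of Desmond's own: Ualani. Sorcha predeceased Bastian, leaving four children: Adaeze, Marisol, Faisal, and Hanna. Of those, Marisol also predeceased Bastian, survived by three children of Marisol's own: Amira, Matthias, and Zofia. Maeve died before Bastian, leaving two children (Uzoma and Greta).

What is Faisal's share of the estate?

Florian first takes £75,000, leaving a balance of £1,144,000. Florian then takes one-quarter of the balance (£286,000), for a total of £361,000. The remaining £858,000 passes to the descendants.
No child survives, so the initial division is made at the grandchildren's generation.
The descendants' portion (£858,000) is divided into 11 shares of £78,000: Lorcan, Vidar, Erik, Adaeze, Faisal, Hanna, Uzoma, and Greta each take £78,000; Yevgeni's £78,000 share passes to Yevgeni's issue; Desmond's £78,000 share passes to Desmond's issue; Marisol's £78,000 share passes to Marisol's issue.
Yevgeni's share (£78,000) is divided into 3 shares of £26,000: Ottilie, Keturah, and Lena each take £26,000.
Desmond's share (£78,000) passes entirely to Ualani.
Marisol's share (£78,000) is divided into 3 shares of £26,000: Amira, Matthias, and Zofia each take £26,000.

Faisal receives £78,000.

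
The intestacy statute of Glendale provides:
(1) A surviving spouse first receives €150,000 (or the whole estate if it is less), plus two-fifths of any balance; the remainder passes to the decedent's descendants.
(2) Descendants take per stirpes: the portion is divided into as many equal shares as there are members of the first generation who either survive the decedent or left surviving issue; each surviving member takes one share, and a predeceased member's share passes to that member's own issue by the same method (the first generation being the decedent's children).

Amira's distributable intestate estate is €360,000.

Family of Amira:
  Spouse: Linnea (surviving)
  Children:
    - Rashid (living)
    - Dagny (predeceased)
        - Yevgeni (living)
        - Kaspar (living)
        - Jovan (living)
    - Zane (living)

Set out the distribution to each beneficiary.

Linnea first takes €150,000, leaving a balance of €210,000. Linnea then takes two-fifths of the balance (€84,000), for a total of €234,000. The remaining €126,000 passes to the descendants.
The descendants' portion (€126,000) is divided into 3 shares of €42,000: Rashid and Zane each take €42,000; Dagny's €42,000 share passes to Dagny's issue.
Dagny's share (€42,000) is divided into 3 shares of €14,000: Yevgeni, Kaspar, and Jovan each take €14,000.

Linnea: €234,000; Rashid: €42,000; Yevgeni: €14,000; Kaspar: €14,000; Jovan: €14,000; Zane: €42,000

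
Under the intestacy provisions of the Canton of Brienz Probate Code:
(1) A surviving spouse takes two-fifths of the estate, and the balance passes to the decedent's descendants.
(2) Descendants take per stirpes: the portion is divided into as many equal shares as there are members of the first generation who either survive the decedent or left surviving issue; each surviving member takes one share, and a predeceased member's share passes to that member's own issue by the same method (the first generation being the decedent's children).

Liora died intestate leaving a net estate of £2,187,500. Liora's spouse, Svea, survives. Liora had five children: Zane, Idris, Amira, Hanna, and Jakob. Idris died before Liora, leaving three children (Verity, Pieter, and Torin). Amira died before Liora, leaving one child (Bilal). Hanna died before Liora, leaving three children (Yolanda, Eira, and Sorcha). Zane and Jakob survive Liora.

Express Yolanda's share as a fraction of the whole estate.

Svea takes two-fifths of £2,187,500 = £875,000. The remaining £1,312,500 passes to the descendants.
The descendants' portion (£1,312,500) is divided into 5 shares of £262,500: Zane and Jakob each take £262,500; Idris's £262,500 share passes to Idris's issue; Amira's £262,500 share passes to Amira's issue; Hanna's £262,500 share passes to Hanna's issue.
Idris's share (£262,500) is divided into 3 shares of £87,500: Verity, Pieter, and Torin each take £87,500.
Amira's share (£262,500) passes entirely to Bilal.
Hanna's share (£262,500) is divided into 3 shares of £87,500: Yolanda, Eira, and Sorcha each take £87,500.

Yolanda receives 1/25 of the estate.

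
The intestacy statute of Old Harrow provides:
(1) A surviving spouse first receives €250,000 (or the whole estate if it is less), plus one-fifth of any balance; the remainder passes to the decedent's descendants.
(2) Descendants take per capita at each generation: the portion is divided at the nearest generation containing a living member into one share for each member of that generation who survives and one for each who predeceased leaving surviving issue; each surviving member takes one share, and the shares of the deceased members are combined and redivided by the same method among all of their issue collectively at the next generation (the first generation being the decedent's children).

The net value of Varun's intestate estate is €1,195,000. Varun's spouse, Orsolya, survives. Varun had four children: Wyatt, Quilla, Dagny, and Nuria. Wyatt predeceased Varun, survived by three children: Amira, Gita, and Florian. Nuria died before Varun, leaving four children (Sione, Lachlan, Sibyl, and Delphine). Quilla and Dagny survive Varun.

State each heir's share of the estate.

Orsolya: €439,000; Amira: €54,000; Gita: €54,000; Florian: €54,000; Quilla: €189,000; Dagny: €189,000; Sione: €54,000; Lachlan: €54,000; Sibyl: €54,000; Delphine: €54,000

Orsolya first takes €250,000, leaving a balance of €945,000. Orsolya then takes one-fifth of the balance (€189,000), for a total of €439,000. The remaining €756,000 passes to the descendants.
The descendants' portion (€756,000) is divided at the children's generation into 4 shares of €189,000. Quilla and Dagny each take €189,000. The 2 shares of the deceased (Wyatt and Nuria) are combined into a pool of €378,000.
That pool (€378,000) is divided at the grandchildren's generation equally among Amira, Gita, Florian, Sione, Lachlan, Sibyl, and Delphine: €54,000 each.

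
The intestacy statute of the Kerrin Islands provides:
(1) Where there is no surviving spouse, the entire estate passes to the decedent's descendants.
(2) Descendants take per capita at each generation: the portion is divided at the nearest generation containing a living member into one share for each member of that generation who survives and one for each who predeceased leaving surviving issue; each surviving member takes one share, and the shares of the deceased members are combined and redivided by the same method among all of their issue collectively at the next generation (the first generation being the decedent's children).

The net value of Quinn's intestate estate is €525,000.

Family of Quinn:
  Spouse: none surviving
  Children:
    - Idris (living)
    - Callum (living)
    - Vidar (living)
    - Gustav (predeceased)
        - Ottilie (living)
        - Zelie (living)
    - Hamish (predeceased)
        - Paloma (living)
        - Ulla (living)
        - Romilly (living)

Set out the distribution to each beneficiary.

The entire €525,000 passes to the descendants.
That amount (€525,000) is divided at the children's generation into 5 shares of €105,000. Idris, Callum, and Vidar each take €105,000. The 2 shares of the deceased (Gustav and Hamish) are combined into a pool of €210,000.
That pool (€210,000) is divided at the grandchildren's generation equally among Ottilie, Zelie, Paloma, Ulla, and Romilly: €42,000 each.

Idris: €105,000; Callum: €105,000; Vidar: €105,000; Ottilie: €42,000; Zelie: €42,000; Paloma: €42,000; Ulla: €42,000; Romilly: €42,000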